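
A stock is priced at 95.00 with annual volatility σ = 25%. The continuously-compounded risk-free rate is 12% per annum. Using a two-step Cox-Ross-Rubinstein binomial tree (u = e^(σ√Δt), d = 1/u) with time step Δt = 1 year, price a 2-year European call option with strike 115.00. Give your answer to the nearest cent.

15.60

CRR parameters: u = e^(σ√Δt) = e^(0.25·√1) = 1.2840, d = 1/u = 0.7788
Per-period rate: rΔt = 0.12·1 = 0.12, so R = e^0.12 = 1.1275
Risk-neutral probability p = (e^0.12 − 0.7788)/(1.2840 − 0.7788) = 0.3487/0.5052 = 0.6902
Terminal stock prices: S_uu = 156.6, S_ud = 95, S_dd = 57.62
Terminal payoffs (S − K): max(41.63, 0) = 41.63, max(-20, 0) = 0, max(-57.38, 0) = 0
Node u (S = 122): V_u = e^(−0.12)·[0.6902·41.6285 + 0.3098·0.0000] = 25.4823
Node d (S = 73.99): V_d = e^(−0.12)·[0.6902·0.0000 + 0.3098·0.0000] = 0.0000
Node 0 (S = 95): V_0 = e^(−0.12)·[0.6902·25.4823 + 0.3098·0.0000] = 15.5986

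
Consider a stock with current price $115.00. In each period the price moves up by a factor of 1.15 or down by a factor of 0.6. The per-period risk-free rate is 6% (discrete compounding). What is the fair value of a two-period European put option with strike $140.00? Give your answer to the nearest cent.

$17.12

Risk-neutral probability p = (1 + 0.06 − 0.6)/(1.15 − 0.6) = 0.4600/0.5500 = 0.8364
Terminal stock prices: S_uu = 152.1, S_ud = 79.35, S_dd = 41.4
Terminal payoffs (K − S): max(-12.09, 0) = 0, max(60.65, 0) = 60.65, max(98.6, 0) = 98.6
Node u (S = 132.2): V_u = 1/1.06·[0.8364·0.0000 + 0.1636·60.6500] = 9.3628
Node d (S = 69): V_d = 1/1.06·[0.8364·60.6500 + 0.1636·98.6000] = 63.0755
Node 0 (S = 115): V_0 = 1/1.06·[0.8364·9.3628 + 0.1636·63.0755] = 17.1246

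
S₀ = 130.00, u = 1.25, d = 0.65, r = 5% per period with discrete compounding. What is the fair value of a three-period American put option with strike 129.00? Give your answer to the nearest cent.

Risk-neutral probability p = (1 + 0.05 − 0.65)/(1.25 − 0.65) = 0.4000/0.6000 = 0.6667
Terminal stock prices: S_uuu = 253.9, S_uud = 132, S_udd = 68.66, S_ddd = 35.7
Terminal payoffs (K − S): max(-124.9, 0) = 0, max(-3.031, 0) = 0, max(60.34, 0) = 60.34, max(93.3, 0) = 93.3
Node uu (S = 203.1): continuation = 1/1.05·[0.6667·0.0000 + 0.3333·0.0000] = 0.0000; exercise value = 0.0000 ≤ continuation, so V_uu = 0.0000
Node ud (S = 105.6): continuation = 1/1.05·[0.6667·0.0000 + 0.3333·60.3438] = 19.1567; exercise value = 23.3750 > continuation, so V_ud = 23.3750 (exercise)
Node dd (S = 54.93): continuation = 1/1.05·[0.6667·60.3438 + 0.3333·93.2987] = 67.9321; exercise value = 74.0750 > continuation, so V_dd = 74.0750 (exercise)
Node u (S = 162.5): continuation = 1/1.05·[0.6667·0.0000 + 0.3333·23.3750] = 7.4206; exercise value = 0.0000 ≤ continuation, so V_u = 7.4206
Node d (S = 84.5): continuation = 1/1.05·[0.6667·23.3750 + 0.3333·74.0750] = 38.3571; exercise value = 44.5000 > continuation, so V_d = 44.5000 (exercise)
Node 0 (S = 130): continuation = 1/1.05·[0.6667·7.4206 + 0.3333·44.5000] = 18.8385; exercise value = 0.0000 ≤ continuation, so V_0 = 18.8385

18.84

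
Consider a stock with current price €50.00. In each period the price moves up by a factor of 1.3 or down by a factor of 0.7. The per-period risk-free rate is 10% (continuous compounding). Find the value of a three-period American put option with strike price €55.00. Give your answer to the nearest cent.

€7.58

Risk-neutral probability p = (e^0.1 − 0.7)/(1.3 − 0.7) = 0.4052/0.6000 = 0.6753
Terminal stock prices: S_uuu = 109.9, S_uud = 59.15, S_udd = 31.85, S_ddd = 17.15
Terminal payoffs (K − S): max(-54.85, 0) = 0, max(-4.15, 0) = 0, max(23.15, 0) = 23.15, max(37.85, 0) = 37.85
Node uu (S = 84.5): continuation = e^(−0.1)·[0.6753·0.0000 + 0.3247·0.0000] = 0.0000; exercise value = 0.0000 ≤ continuation, so V_uu = 0.0000
Node ud (S = 45.5): continuation = e^(−0.1)·[0.6753·0.0000 + 0.3247·23.1500] = 6.8018; exercise value = 9.5000 > continuation, so V_ud = 9.5000 (exercise)
Node dd (S = 24.5): continuation = e^(−0.1)·[0.6753·23.1500 + 0.3247·37.8500] = 25.2661; exercise value = 30.5000 > continuation, so V_dd = 30.5000 (exercise)
Node u (S = 65): continuation = e^(−0.1)·[0.6753·0.0000 + 0.3247·9.5000] = 2.7912; exercise value = 0.0000 ≤ continuation, so V_u = 2.7912
Node d (S = 35): continuation = e^(−0.1)·[0.6753·9.5000 + 0.3247·30.5000] = 14.7661; exercise value = 20.0000 > continuation, so V_d = 20.0000 (exercise)
Node 0 (S = 50): continuation = e^(−0.1)·[0.6753·2.7912 + 0.3247·20.0000] = 7.5818; exercise value = 5.0000 ≤ continuation, so V_0 = 7.5818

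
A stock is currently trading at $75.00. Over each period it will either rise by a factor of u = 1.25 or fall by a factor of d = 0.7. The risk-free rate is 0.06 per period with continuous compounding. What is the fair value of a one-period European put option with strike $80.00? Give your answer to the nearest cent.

$8.86

Risk-neutral probability p = (e^0.06 − 0.7)/(1.25 − 0.7) = 0.3618/0.5500 = 0.6579
Terminal stock prices: S_u = 93.75, S_d = 52.5
Terminal payoffs (K − S): max(-13.75, 0) = 0, max(27.5, 0) = 27.5
Node 0 (S = 75): V_0 = e^(−0.06)·[0.6579·0.0000 + 0.3421·27.5000] = 8.8603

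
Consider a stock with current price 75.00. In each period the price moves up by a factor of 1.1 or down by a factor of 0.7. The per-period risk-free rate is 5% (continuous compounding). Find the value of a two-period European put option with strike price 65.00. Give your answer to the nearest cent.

Risk-neutral probability p = (e^0.05 − 0.7)/(1.1 − 0.7) = 0.3513/0.4000 = 0.8782
Terminal stock prices: S_uu = 90.75, S_ud = 57.75, S_dd = 36.75
Terminal payoffs (K − S): max(-25.75, 0) = 0, max(7.25, 0) = 7.25, max(28.25, 0) = 28.25
Node u (S = 82.5): V_u = e^(−0.05)·[0.8782·0.0000 + 0.1218·7.2500] = 0.8401
Node d (S = 52.5): V_d = e^(−0.05)·[0.8782·7.2500 + 0.1218·28.2500] = 9.3299
Node 0 (S = 75): V_0 = e^(−0.05)·[0.8782·0.8401 + 0.1218·9.3299] = 1.7830

1.78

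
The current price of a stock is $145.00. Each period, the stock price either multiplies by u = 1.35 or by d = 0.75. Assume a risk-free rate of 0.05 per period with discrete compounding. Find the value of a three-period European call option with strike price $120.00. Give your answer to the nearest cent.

$50.90

Risk-neutral probability p = (1 + 0.05 − 0.75)/(1.35 − 0.75) = 0.3000/0.6000 = 0.5000
Terminal stock prices: S_uuu = 356.8, S_uud = 198.2, S_udd = 110.1, S_ddd = 61.17
Terminal payoffs (S − K): max(236.8, 0) = 236.8, max(78.2, 0) = 78.2, max(-9.891, 0) = 0, max(-58.83, 0) = 0
Node uu (S = 264.3): V_uu = 1/1.05·[0.5000·236.7544 + 0.5000·78.1969] = 149.9768
Node ud (S = 146.8): V_ud = 1/1.05·[0.5000·78.1969 + 0.5000·0.0000] = 37.2366
Node dd (S = 81.56): V_dd = 1/1.05·[0.5000·0.0000 + 0.5000·0.0000] = 0.0000
Node u (S = 195.8): V_u = 1/1.05·[0.5000·149.9768 + 0.5000·37.2366] = 89.1492
Node d (S = 108.8): V_d = 1/1.05·[0.5000·37.2366 + 0.5000·0.0000] = 17.7317
Node 0 (S = 145): V_0 = 1/1.05·[0.5000·89.1492 + 0.5000·17.7317] = 50.8957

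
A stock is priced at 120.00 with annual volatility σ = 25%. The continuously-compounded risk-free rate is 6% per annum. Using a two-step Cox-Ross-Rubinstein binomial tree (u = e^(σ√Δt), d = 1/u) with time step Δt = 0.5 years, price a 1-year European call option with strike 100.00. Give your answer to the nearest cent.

28.94

CRR parameters: u = e^(σ√Δt) = e^(0.25·√0.5) = 1.1934, d = 1/u = 0.8380
Per-period rate: rΔt = 0.06·0.5 = 0.03, so R = e^0.03 = 1.0305
Risk-neutral probability p = (e^0.03 − 0.8380)/(1.1934 − 0.8380) = 0.1925/0.3554 = 0.5416
Terminal stock prices: S_uu = 170.9, S_ud = 120, S_dd = 84.26
Terminal payoffs (S − K): max(70.89, 0) = 70.89, max(20, 0) = 20, max(-15.74, 0) = 0
Node u (S = 143.2): V_u = e^(−0.03)·[0.5416·70.8943 + 0.4584·20.0000] = 46.1592
Node d (S = 100.6): V_d = e^(−0.03)·[0.5416·20.0000 + 0.4584·0.0000] = 10.5121
Node 0 (S = 120): V_0 = e^(−0.03)·[0.5416·46.1592 + 0.4584·10.5121] = 28.9377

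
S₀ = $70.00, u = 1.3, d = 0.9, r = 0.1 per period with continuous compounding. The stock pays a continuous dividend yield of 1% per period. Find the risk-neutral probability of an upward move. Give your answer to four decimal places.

p = 0.4854

Per-period risk-free factor R = e^0.1 = 1.1052; dividend-adjusted growth = e^(0.1−0.01) = 1.0942.
Risk-neutral probability p = (1.0942 − 0.9)/(1.3 − 0.9) = 0.1942/0.4000 = 0.4854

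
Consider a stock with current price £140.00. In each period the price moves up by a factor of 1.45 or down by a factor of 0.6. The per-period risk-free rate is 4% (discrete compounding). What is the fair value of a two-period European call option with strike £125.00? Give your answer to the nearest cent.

Risk-neutral probability p = (1 + 0.04 − 0.6)/(1.45 − 0.6) = 0.4400/0.8500 = 0.5176
Terminal stock prices: S_uu = 294.4, S_ud = 121.8, S_dd = 50.4
Terminal payoffs (S − K): max(169.4, 0) = 169.4, max(-3.2, 0) = 0, max(-74.6, 0) = 0
Node u (S = 203): V_u = 1/1.04·[0.5176·169.3500 + 0.4824·0.0000] = 84.2919
Node d (S = 84): V_d = 1/1.04·[0.5176·0.0000 + 0.4824·0.0000] = 0.0000
Node 0 (S = 140): V_0 = 1/1.04·[0.5176·84.2919 + 0.4824·0.0000] = 41.9552

£41.96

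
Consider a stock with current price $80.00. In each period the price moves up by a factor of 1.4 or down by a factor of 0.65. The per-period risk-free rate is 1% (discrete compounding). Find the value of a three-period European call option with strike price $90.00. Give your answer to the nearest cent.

Risk-neutral probability p = (1 + 0.01 − 0.65)/(1.4 − 0.65) = 0.3600/0.7500 = 0.4800
Terminal stock prices: S_uuu = 219.5, S_uud = 101.9, S_udd = 47.32, S_ddd = 21.97
Terminal payoffs (S − K): max(129.5, 0) = 129.5, max(11.92, 0) = 11.92, max(-42.68, 0) = 0, max(-68.03, 0) = 0
Node uu (S = 156.8): V_uu = 1/1.01·[0.4800·129.5200 + 0.5200·11.9200] = 67.6911
Node ud (S = 72.8): V_ud = 1/1.01·[0.4800·11.9200 + 0.5200·0.0000] = 5.6650
Node dd (S = 33.8): V_dd = 1/1.01·[0.4800·0.0000 + 0.5200·0.0000] = 0.0000
Node u (S = 112): V_u = 1/1.01·[0.4800·67.6911 + 0.5200·5.6650] = 35.0866
Node d (S = 52): V_d = 1/1.01·[0.4800·5.6650 + 0.5200·0.0000] = 2.6923
Node 0 (S = 80): V_0 = 1/1.01·[0.4800·35.0866 + 0.5200·2.6923] = 18.0609

$18.06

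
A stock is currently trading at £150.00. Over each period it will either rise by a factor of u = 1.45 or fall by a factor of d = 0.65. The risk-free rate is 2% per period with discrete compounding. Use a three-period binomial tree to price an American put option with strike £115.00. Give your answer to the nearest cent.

£20.15

Risk-neutral probability p = (1 + 0.02 − 0.65)/(1.45 − 0.65) = 0.3700/0.8000 = 0.4625
Terminal stock prices: S_uuu = 457.3, S_uud = 205, S_udd = 91.89, S_ddd = 41.19
Terminal payoffs (K − S): max(-342.3, 0) = 0, max(-89.99, 0) = 0, max(23.11, 0) = 23.11, max(73.81, 0) = 73.81
Node uu (S = 315.4): continuation = 1/1.02·[0.4625·0.0000 + 0.5375·0.0000] = 0.0000; exercise value = 0.0000 ≤ continuation, so V_uu = 0.0000
Node ud (S = 141.4): continuation = 1/1.02·[0.4625·0.0000 + 0.5375·23.1062] = 12.1761; exercise value = 0.0000 ≤ continuation, so V_ud = 12.1761
Node dd (S = 63.38): continuation = 1/1.02·[0.4625·23.1062 + 0.5375·73.8063] = 49.3701; exercise value = 51.6250 > continuation, so V_dd = 51.6250 (exercise)
Node u (S = 217.5): continuation = 1/1.02·[0.4625·0.0000 + 0.5375·12.1761] = 6.4163; exercise value = 0.0000 ≤ continuation, so V_u = 6.4163
Node d (S = 97.5): continuation = 1/1.02·[0.4625·12.1761 + 0.5375·51.6250] = 32.7254; exercise value = 17.5000 ≤ continuation, so V_d = 32.7254
Node 0 (S = 150): continuation = 1/1.02·[0.4625·6.4163 + 0.5375·32.7254] = 20.1543; exercise value = 0.0000 ≤ continuation, so V_0 = 20.1543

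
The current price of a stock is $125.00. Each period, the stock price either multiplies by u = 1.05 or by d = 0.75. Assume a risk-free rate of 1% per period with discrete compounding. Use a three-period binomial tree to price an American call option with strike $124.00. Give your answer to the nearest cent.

Risk-neutral probability p = (1 + 0.01 − 0.75)/(1.05 − 0.75) = 0.2600/0.3000 = 0.8667
Terminal stock prices: S_uuu = 144.7, S_uud = 103.4, S_udd = 73.83, S_ddd = 52.73
Terminal payoffs (S − K): max(20.7, 0) = 20.7, max(-20.64, 0) = 0, max(-50.17, 0) = 0, max(-71.27, 0) = 0
Node uu (S = 137.8): continuation = 1/1.01·[0.8667·20.7031 + 0.1333·0.0000] = 17.7651; exercise value = 13.8125 ≤ continuation, so V_uu = 17.7651
Node ud (S = 98.44): continuation = 1/1.01·[0.8667·0.0000 + 0.1333·0.0000] = 0.0000; exercise value = 0.0000 ≤ continuation, so V_ud = 0.0000
Node dd (S = 70.31): continuation = 1/1.01·[0.8667·0.0000 + 0.1333·0.0000] = 0.0000; exercise value = 0.0000 ≤ continuation, so V_dd = 0.0000
Node u (S = 131.2): continuation = 1/1.01·[0.8667·17.7651 + 0.1333·0.0000] = 15.2439; exercise value = 7.2500 ≤ continuation, so V_u = 15.2439
Node d (S = 93.75): continuation = 1/1.01·[0.8667·0.0000 + 0.1333·0.0000] = 0.0000; exercise value = 0.0000 ≤ continuation, so V_d = 0.0000
Node 0 (S = 125): continuation = 1/1.01·[0.8667·15.2439 + 0.1333·0.0000] = 13.0806; exercise value = 1.0000 ≤ continuation, so V_0 = 13.0806

$13.08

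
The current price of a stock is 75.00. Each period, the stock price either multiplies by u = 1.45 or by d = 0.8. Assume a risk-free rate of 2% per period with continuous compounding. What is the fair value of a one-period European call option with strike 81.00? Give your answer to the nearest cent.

Risk-neutral probability p = (e^0.02 − 0.8)/(1.45 − 0.8) = 0.2202/0.6500 = 0.3388
Terminal stock prices: S_u = 108.8, S_d = 60
Terminal payoffs (S − K): max(27.75, 0) = 27.75, max(-21, 0) = 0
Node 0 (S = 75): V_0 = e^(−0.02)·[0.3388·27.7500 + 0.6612·0.0000] = 9.2148

9.21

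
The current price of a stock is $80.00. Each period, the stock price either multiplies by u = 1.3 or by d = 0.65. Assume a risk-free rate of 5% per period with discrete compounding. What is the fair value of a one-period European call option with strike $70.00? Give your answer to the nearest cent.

$19.93

Risk-neutral probability p = (1 + 0.05 − 0.65)/(1.3 − 0.65) = 0.4000/0.6500 = 0.6154
Terminal stock prices: S_u = 104, S_d = 52
Terminal payoffs (S − K): max(34, 0) = 34, max(-18, 0) = 0
Node 0 (S = 80): V_0 = 1/1.05·[0.6154·34.0000 + 0.3846·0.0000] = 19.9267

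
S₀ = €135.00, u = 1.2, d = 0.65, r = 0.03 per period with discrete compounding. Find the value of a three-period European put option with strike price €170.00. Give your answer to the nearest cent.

Risk-neutral probability p = (1 + 0.03 − 0.65)/(1.2 − 0.65) = 0.3800/0.5500 = 0.6909
Terminal stock prices: S_uuu = 233.3, S_uud = 126.4, S_udd = 68.45, S_ddd = 37.07
Terminal payoffs (K − S): max(-63.28, 0) = 0, max(43.64, 0) = 43.64, max(101.6, 0) = 101.6, max(132.9, 0) = 132.9
Node uu (S = 194.4): V_uu = 1/1.03·[0.6909·0.0000 + 0.3091·43.6400] = 13.0959
Node ud (S = 105.3): V_ud = 1/1.03·[0.6909·43.6400 + 0.3091·101.5550] = 59.7485
Node dd (S = 57.04): V_dd = 1/1.03·[0.6909·101.5550 + 0.3091·132.9256] = 108.0110
Node u (S = 162): V_u = 1/1.03·[0.6909·13.0959 + 0.3091·59.7485] = 26.7143
Node d (S = 87.75): V_d = 1/1.03·[0.6909·59.7485 + 0.3091·108.0110] = 72.4913
Node 0 (S = 135): V_0 = 1/1.03·[0.6909·26.7143 + 0.3091·72.4913] = 39.6734

€39.67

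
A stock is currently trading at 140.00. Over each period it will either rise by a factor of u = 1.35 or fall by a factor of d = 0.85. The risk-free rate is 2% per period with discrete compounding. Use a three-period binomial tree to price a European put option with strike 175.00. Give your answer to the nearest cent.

Risk-neutral probability p = (1 + 0.02 − 0.85)/(1.35 − 0.85) = 0.1700/0.5000 = 0.3400
Terminal stock prices: S_uuu = 344.5, S_uud = 216.9, S_udd = 136.6, S_ddd = 85.98
Terminal payoffs (K − S): max(-169.5, 0) = 0, max(-41.88, 0) = 0, max(38.45, 0) = 38.45, max(89.02, 0) = 89.02
Node uu (S = 255.2): V_uu = 1/1.02·[0.3400·0.0000 + 0.6600·0.0000] = 0.0000
Node ud (S = 160.7): V_ud = 1/1.02·[0.3400·0.0000 + 0.6600·38.4475] = 24.8778
Node dd (S = 101.1): V_dd = 1/1.02·[0.3400·38.4475 + 0.6600·89.0225] = 70.4186
Node u (S = 189): V_u = 1/1.02·[0.3400·0.0000 + 0.6600·24.8778] = 16.0974
Node d (S = 119): V_d = 1/1.02·[0.3400·24.8778 + 0.6600·70.4186] = 53.8576
Node 0 (S = 140): V_0 = 1/1.02·[0.3400·16.0974 + 0.6600·53.8576] = 40.2148

40.21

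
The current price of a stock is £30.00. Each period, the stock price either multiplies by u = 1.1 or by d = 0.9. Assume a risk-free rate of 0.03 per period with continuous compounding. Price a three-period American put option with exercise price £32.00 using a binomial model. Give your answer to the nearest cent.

Risk-neutral probability p = (e^0.03 − 0.9)/(1.1 − 0.9) = 0.1305/0.2000 = 0.6523
Terminal stock prices: S_uuu = 39.93, S_uud = 32.67, S_udd = 26.73, S_ddd = 21.87
Terminal payoffs (K − S): max(-7.93, 0) = 0, max(-0.67, 0) = 0, max(5.27, 0) = 5.27, max(10.13, 0) = 10.13
Node uu (S = 36.3): continuation = e^(−0.03)·[0.6523·0.0000 + 0.3477·0.0000] = 0.0000; exercise value = 0.0000 ≤ continuation, so V_uu = 0.0000
Node ud (S = 29.7): continuation = e^(−0.03)·[0.6523·0.0000 + 0.3477·5.2700] = 1.7784; exercise value = 2.3000 > continuation, so V_ud = 2.3000 (exercise)
Node dd (S = 24.3): continuation = e^(−0.03)·[0.6523·5.2700 + 0.3477·10.1300] = 6.7543; exercise value = 7.7000 > continuation, so V_dd = 7.7000 (exercise)
Node u (S = 33): continuation = e^(−0.03)·[0.6523·0.0000 + 0.3477·2.3000] = 0.7761; exercise value = 0.0000 ≤ continuation, so V_u = 0.7761
Node d (S = 27): continuation = e^(−0.03)·[0.6523·2.3000 + 0.3477·7.7000] = 4.0543; exercise value = 5.0000 > continuation, so V_d = 5.0000 (exercise)
Node 0 (S = 30): continuation = e^(−0.03)·[0.6523·0.7761 + 0.3477·5.0000] = 2.1785; exercise value = 2.0000 ≤ continuation, so V_0 = 2.1785

£2.18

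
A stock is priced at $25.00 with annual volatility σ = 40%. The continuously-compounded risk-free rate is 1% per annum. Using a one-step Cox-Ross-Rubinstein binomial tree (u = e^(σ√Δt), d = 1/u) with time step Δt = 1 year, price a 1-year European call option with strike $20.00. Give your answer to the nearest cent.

CRR parameters: u = e^(σ√Δt) = e^(0.4·√1) = 1.4918, d = 1/u = 0.6703
Per-period rate: rΔt = 0.01·1 = 0.01, so R = e^0.01 = 1.0101
Risk-neutral probability p = (e^0.01 − 0.6703)/(1.4918 − 0.6703) = 0.3397/0.8215 = 0.4135
Terminal stock prices: S_u = 37.3, S_d = 16.76
Terminal payoffs (S − K): max(17.3, 0) = 17.3, max(-3.242, 0) = 0
Node 0 (S = 25): V_0 = e^(−0.01)·[0.4135·17.2956 + 0.5865·0.0000] = 7.0814

$7.08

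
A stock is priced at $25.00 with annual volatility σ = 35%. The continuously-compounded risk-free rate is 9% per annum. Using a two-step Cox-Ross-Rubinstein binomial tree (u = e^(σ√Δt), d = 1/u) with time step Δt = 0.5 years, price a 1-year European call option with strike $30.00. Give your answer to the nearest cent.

$2.83

CRR parameters: u = e^(σ√Δt) = e^(0.35·√0.5) = 1.2808, d = 1/u = 0.7808
Per-period rate: rΔt = 0.09·0.5 = 0.045, so R = e^0.045 = 1.0460
Risk-neutral probability p = (e^0.045 − 0.7808)/(1.2808 − 0.7808) = 0.2653/0.5000 = 0.5305
Terminal stock prices: S_uu = 41.01, S_ud = 25, S_dd = 15.24
Terminal payoffs (S − K): max(11.01, 0) = 11.01, max(-5, 0) = 0, max(-14.76, 0) = 0
Node u (S = 32.02): V_u = e^(−0.045)·[0.5305·11.0114 + 0.4695·0.0000] = 5.5844
Node d (S = 19.52): V_d = e^(−0.045)·[0.5305·0.0000 + 0.4695·0.0000] = 0.0000
Node 0 (S = 25): V_0 = e^(−0.045)·[0.5305·5.5844 + 0.4695·0.0000] = 2.8321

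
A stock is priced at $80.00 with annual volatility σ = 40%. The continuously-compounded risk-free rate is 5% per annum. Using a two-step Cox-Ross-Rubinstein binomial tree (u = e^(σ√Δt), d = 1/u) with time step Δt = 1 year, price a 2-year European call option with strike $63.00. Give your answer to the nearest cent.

CRR parameters: u = e^(σ√Δt) = e^(0.4·√1) = 1.4918, d = 1/u = 0.6703
Per-period rate: rΔt = 0.05·1 = 0.05, so R = e^0.05 = 1.0513
Risk-neutral probability p = (e^0.05 − 0.6703)/(1.4918 − 0.6703) = 0.3810/0.8215 = 0.4637
Terminal stock prices: S_uu = 178, S_ud = 80, S_dd = 35.95
Terminal payoffs (S − K): max(115, 0) = 115, max(17, 0) = 17, max(-27.05, 0) = 0
Node u (S = 119.3): V_u = e^(−0.05)·[0.4637·115.0433 + 0.5363·17.0000] = 59.4185
Node d (S = 53.63): V_d = e^(−0.05)·[0.4637·17.0000 + 0.5363·0.0000] = 7.4988
Node 0 (S = 80): V_0 = e^(−0.05)·[0.4637·59.4185 + 0.5363·7.4988] = 30.0353

$30.04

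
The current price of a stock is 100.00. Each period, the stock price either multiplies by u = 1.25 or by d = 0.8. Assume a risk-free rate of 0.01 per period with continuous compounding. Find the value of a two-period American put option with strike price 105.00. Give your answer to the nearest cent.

Risk-neutral probability p = (e^0.01 − 0.8)/(1.25 − 0.8) = 0.2101/0.4500 = 0.4668
Terminal stock prices: S_uu = 156.2, S_ud = 100, S_dd = 64
Terminal payoffs (K − S): max(-51.25, 0) = 0, max(5, 0) = 5, max(41, 0) = 41
Node u (S = 125): continuation = e^(−0.01)·[0.4668·0.0000 + 0.5332·5.0000] = 2.6396; exercise value = 0.0000 ≤ continuation, so V_u = 2.6396
Node d (S = 80): continuation = e^(−0.01)·[0.4668·5.0000 + 0.5332·41.0000] = 23.9552; exercise value = 25.0000 > continuation, so V_d = 25.0000 (exercise)
Node 0 (S = 100): continuation = e^(−0.01)·[0.4668·2.6396 + 0.5332·25.0000] = 14.4177; exercise value = 5.0000 ≤ continuation, so V_0 = 14.4177

14.42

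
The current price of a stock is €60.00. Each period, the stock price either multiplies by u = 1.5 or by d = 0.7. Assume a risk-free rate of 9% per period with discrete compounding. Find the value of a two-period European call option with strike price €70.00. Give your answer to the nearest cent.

€13.00

Risk-neutral probability p = (1 + 0.09 − 0.7)/(1.5 − 0.7) = 0.3900/0.8000 = 0.4875
Terminal stock prices: S_uu = 135, S_ud = 63, S_dd = 29.4
Terminal payoffs (S − K): max(65, 0) = 65, max(-7, 0) = 0, max(-40.6, 0) = 0
Node u (S = 90): V_u = 1/1.09·[0.4875·65.0000 + 0.5125·0.0000] = 29.0711
Node d (S = 42): V_d = 1/1.09·[0.4875·0.0000 + 0.5125·0.0000] = 0.0000
Node 0 (S = 60): V_0 = 1/1.09·[0.4875·29.0711 + 0.5125·0.0000] = 13.0020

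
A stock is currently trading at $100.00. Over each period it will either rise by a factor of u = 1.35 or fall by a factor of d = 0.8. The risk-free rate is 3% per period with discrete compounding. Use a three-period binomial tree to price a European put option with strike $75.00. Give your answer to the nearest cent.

Risk-neutral probability p = (1 + 0.03 − 0.8)/(1.35 − 0.8) = 0.2300/0.5500 = 0.4182
Terminal stock prices: S_uuu = 246, S_uud = 145.8, S_udd = 86.4, S_ddd = 51.2
Terminal payoffs (K − S): max(-171, 0) = 0, max(-70.8, 0) = 0, max(-11.4, 0) = 0, max(23.8, 0) = 23.8
Node uu (S = 182.3): V_uu = 1/1.03·[0.4182·0.0000 + 0.5818·0.0000] = 0.0000
Node ud (S = 108): V_ud = 1/1.03·[0.4182·0.0000 + 0.5818·0.0000] = 0.0000
Node dd (S = 64): V_dd = 1/1.03·[0.4182·0.0000 + 0.5818·23.8000] = 13.4440
Node u (S = 135): V_u = 1/1.03·[0.4182·0.0000 + 0.5818·0.0000] = 0.0000
Node d (S = 80): V_d = 1/1.03·[0.4182·0.0000 + 0.5818·13.4440] = 7.5941
Node 0 (S = 100): V_0 = 1/1.03·[0.4182·0.0000 + 0.5818·7.5941] = 4.2897

$4.29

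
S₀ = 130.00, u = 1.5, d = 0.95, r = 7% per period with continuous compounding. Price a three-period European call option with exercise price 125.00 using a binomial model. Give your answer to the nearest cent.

33.83

Risk-neutral probability p = (e^0.07 − 0.95)/(1.5 − 0.95) = 0.1225/0.5500 = 0.2227
Terminal stock prices: S_uuu = 438.8, S_uud = 277.9, S_udd = 176, S_ddd = 111.5
Terminal payoffs (S − K): max(313.8, 0) = 313.8, max(152.9, 0) = 152.9, max(50.99, 0) = 50.99, max(-13.54, 0) = 0
Node uu (S = 292.5): V_uu = e^(−0.07)·[0.2227·313.7500 + 0.7773·152.8750] = 175.9508
Node ud (S = 185.2): V_ud = e^(−0.07)·[0.2227·152.8750 + 0.7773·50.9875] = 68.7008
Node dd (S = 117.3): V_dd = e^(−0.07)·[0.2227·50.9875 + 0.7773·0.0000] = 10.5893
Node u (S = 195): V_u = e^(−0.07)·[0.2227·175.9508 + 0.7773·68.7008] = 86.3302
Node d (S = 123.5): V_d = e^(−0.07)·[0.2227·68.7008 + 0.7773·10.5893] = 21.9422
Node 0 (S = 130): V_0 = e^(−0.07)·[0.2227·86.3302 + 0.7773·21.9422] = 33.8311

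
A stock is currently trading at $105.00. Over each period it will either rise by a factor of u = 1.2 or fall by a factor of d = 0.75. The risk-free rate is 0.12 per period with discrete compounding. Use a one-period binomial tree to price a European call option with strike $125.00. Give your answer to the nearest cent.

$0.73

Risk-neutral probability p = (1 + 0.12 − 0.75)/(1.2 − 0.75) = 0.3700/0.4500 = 0.8222
Terminal stock prices: S_u = 126, S_d = 78.75
Terminal payoffs (S − K): max(1, 0) = 1, max(-46.25, 0) = 0
Node 0 (S = 105): V_0 = 1/1.12·[0.8222·1.0000 + 0.1778·0.0000] = 0.7341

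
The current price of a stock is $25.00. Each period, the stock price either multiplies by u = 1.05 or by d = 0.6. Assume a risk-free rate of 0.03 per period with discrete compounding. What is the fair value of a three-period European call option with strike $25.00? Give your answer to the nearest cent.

Risk-neutral probability p = (1 + 0.03 − 0.6)/(1.05 − 0.6) = 0.4300/0.4500 = 0.9556
Terminal stock prices: S_uuu = 28.94, S_uud = 16.54, S_udd = 9.45, S_ddd = 5.4
Terminal payoffs (S − K): max(3.941, 0) = 3.941, max(-8.463, 0) = 0, max(-15.55, 0) = 0, max(-19.6, 0) = 0
Node uu (S = 27.56): V_uu = 1/1.03·[0.9556·3.9406 + 0.0444·0.0000] = 3.6558
Node ud (S = 15.75): V_ud = 1/1.03·[0.9556·0.0000 + 0.0444·0.0000] = 0.0000
Node dd (S = 9): V_dd = 1/1.03·[0.9556·0.0000 + 0.0444·0.0000] = 0.0000
Node u (S = 26.25): V_u = 1/1.03·[0.9556·3.6558 + 0.0444·0.0000] = 3.3916
Node d (S = 15): V_d = 1/1.03·[0.9556·0.0000 + 0.0444·0.0000] = 0.0000
Node 0 (S = 25): V_0 = 1/1.03·[0.9556·3.3916 + 0.0444·0.0000] = 3.1465

$3.15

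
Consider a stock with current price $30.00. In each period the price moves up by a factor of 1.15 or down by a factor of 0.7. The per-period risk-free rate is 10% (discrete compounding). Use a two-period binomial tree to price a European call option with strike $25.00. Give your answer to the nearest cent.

Risk-neutral probability p = (1 + 0.1 − 0.7)/(1.15 − 0.7) = 0.4000/0.4500 = 0.8889
Terminal stock prices: S_uu = 39.67, S_ud = 24.15, S_dd = 14.7
Terminal payoffs (S − K): max(14.67, 0) = 14.67, max(-0.85, 0) = 0, max(-10.3, 0) = 0
Node u (S = 34.5): V_u = 1/1.1·[0.8889·14.6750 + 0.1111·0.0000] = 11.8586
Node d (S = 21): V_d = 1/1.1·[0.8889·0.0000 + 0.1111·0.0000] = 0.0000
Node 0 (S = 30): V_0 = 1/1.1·[0.8889·11.8586 + 0.1111·0.0000] = 9.5827

$9.58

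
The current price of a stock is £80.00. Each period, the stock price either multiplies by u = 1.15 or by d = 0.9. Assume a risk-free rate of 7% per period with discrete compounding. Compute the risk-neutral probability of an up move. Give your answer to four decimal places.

p = 0.6800

Risk-neutral probability p = (1 + 0.07 − 0.9)/(1.15 − 0.9) = 0.1700/0.2500 = 0.6800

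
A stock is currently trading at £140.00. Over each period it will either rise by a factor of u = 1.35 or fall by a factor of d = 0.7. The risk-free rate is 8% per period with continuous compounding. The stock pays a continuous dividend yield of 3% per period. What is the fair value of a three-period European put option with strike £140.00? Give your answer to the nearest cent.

£19.79

Per-period risk-free factor R = e^0.08 = 1.0833; dividend-adjusted growth = e^(0.08−0.03) = 1.0513.
Risk-neutral probability p = (1.0513 − 0.7)/(1.35 − 0.7) = 0.3513/0.6500 = 0.5404
Terminal stock prices: S_uuu = 344.5, S_uud = 178.6, S_udd = 92.61, S_ddd = 48.02
Terminal payoffs (K − S): max(-204.5, 0) = 0, max(-38.61, 0) = 0, max(47.39, 0) = 47.39, max(91.98, 0) = 91.98
Node uu (S = 255.2): V_uu = e^(−0.08)·[0.5404·0.0000 + 0.4596·0.0000] = 0.0000
Node ud (S = 132.3): V_ud = e^(−0.08)·[0.5404·0.0000 + 0.4596·47.3900] = 20.1051
Node dd (S = 68.6): V_dd = e^(−0.08)·[0.5404·47.3900 + 0.4596·91.9800] = 62.6637
Node u (S = 189): V_u = e^(−0.08)·[0.5404·0.0000 + 0.4596·20.1051] = 8.5296
Node d (S = 98): V_d = e^(−0.08)·[0.5404·20.1051 + 0.4596·62.6637] = 36.6148
Node 0 (S = 140): V_0 = e^(−0.08)·[0.5404·8.5296 + 0.4596·36.6148] = 19.7889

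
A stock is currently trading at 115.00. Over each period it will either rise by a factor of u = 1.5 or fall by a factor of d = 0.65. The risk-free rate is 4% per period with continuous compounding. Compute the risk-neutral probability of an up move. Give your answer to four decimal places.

p = 0.4598

Risk-neutral probability p = (e^0.04 − 0.65)/(1.5 − 0.65) = 0.3908/0.8500 = 0.4598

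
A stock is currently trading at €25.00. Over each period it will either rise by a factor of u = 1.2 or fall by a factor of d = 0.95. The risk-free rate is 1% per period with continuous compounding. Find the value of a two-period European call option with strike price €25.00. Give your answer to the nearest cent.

Risk-neutral probability p = (e^0.01 − 0.95)/(1.2 − 0.95) = 0.0601/0.2500 = 0.2402
Terminal stock prices: S_uu = 36, S_ud = 28.5, S_dd = 22.56
Terminal payoffs (S − K): max(11, 0) = 11, max(3.5, 0) = 3.5, max(-2.438, 0) = 0
Node u (S = 30): V_u = e^(−0.01)·[0.2402·11.0000 + 0.7598·3.5000] = 5.2488
Node d (S = 23.75): V_d = e^(−0.01)·[0.2402·3.5000 + 0.7598·0.0000] = 0.8323
Node 0 (S = 25): V_0 = e^(−0.01)·[0.2402·5.2488 + 0.7598·0.8323] = 1.8743

€1.87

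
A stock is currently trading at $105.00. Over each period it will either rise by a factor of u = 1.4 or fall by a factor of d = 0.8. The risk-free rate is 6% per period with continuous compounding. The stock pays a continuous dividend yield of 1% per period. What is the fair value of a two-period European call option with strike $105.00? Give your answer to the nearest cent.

Per-period risk-free factor R = e^0.06 = 1.0618; dividend-adjusted growth = e^(0.06−0.01) = 1.0513.
Risk-neutral probability p = (1.0513 − 0.8)/(1.4 − 0.8) = 0.2513/0.6000 = 0.4188
Terminal stock prices: S_uu = 205.8, S_ud = 117.6, S_dd = 67.2
Terminal payoffs (S − K): max(100.8, 0) = 100.8, max(12.6, 0) = 12.6, max(-37.8, 0) = 0
Node u (S = 147): V_u = e^(−0.06)·[0.4188·100.8000 + 0.5812·12.6000] = 46.6520
Node d (S = 84): V_d = e^(−0.06)·[0.4188·12.6000 + 0.5812·0.0000] = 4.9694
Node 0 (S = 105): V_0 = e^(−0.06)·[0.4188·46.6520 + 0.5812·4.9694] = 21.1195

$21.12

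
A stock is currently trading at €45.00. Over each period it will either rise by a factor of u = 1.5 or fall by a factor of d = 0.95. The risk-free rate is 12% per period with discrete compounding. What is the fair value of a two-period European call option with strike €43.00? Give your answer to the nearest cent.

Risk-neutral probability p = (1 + 0.12 − 0.95)/(1.5 − 0.95) = 0.1700/0.5500 = 0.3091
Terminal stock prices: S_uu = 101.2, S_ud = 64.12, S_dd = 40.61
Terminal payoffs (S − K): max(58.25, 0) = 58.25, max(21.12, 0) = 21.12, max(-2.388, 0) = 0
Node u (S = 67.5): V_u = 1/1.12·[0.3091·58.2500 + 0.6909·21.1250] = 29.1071
Node d (S = 42.75): V_d = 1/1.12·[0.3091·21.1250 + 0.6909·0.0000] = 5.8300
Node 0 (S = 45): V_0 = 1/1.12·[0.3091·29.1071 + 0.6909·5.8300] = 11.6292

€11.63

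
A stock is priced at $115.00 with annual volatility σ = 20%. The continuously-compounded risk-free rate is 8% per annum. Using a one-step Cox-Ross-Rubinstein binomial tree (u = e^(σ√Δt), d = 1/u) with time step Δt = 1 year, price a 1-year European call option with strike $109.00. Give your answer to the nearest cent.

CRR parameters: u = e^(σ√Δt) = e^(0.2·√1) = 1.2214, d = 1/u = 0.8187
Per-period rate: rΔt = 0.08·1 = 0.08, so R = e^0.08 = 1.0833
Risk-neutral probability p = (e^0.08 − 0.8187)/(1.2214 − 0.8187) = 0.2646/0.4027 = 0.6570
Terminal stock prices: S_u = 140.5, S_d = 94.15
Terminal payoffs (S − K): max(31.46, 0) = 31.46, max(-14.85, 0) = 0
Node 0 (S = 115): V_0 = e^(−0.08)·[0.6570·31.4613 + 0.3430·0.0000] = 19.0810

$19.08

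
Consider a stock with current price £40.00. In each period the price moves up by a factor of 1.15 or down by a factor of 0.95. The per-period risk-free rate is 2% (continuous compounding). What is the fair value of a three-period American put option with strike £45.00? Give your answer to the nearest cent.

Risk-neutral probability p = (e^0.02 − 0.95)/(1.15 − 0.95) = 0.0702/0.2000 = 0.3510
Terminal stock prices: S_uuu = 60.83, S_uud = 50.25, S_udd = 41.52, S_ddd = 34.29
Terminal payoffs (K − S): max(-15.83, 0) = 0, max(-5.255, 0) = 0, max(3.485, 0) = 3.485, max(10.71, 0) = 10.71
Node uu (S = 52.9): continuation = e^(−0.02)·[0.3510·0.0000 + 0.6490·0.0000] = 0.0000; exercise value = 0.0000 ≤ continuation, so V_uu = 0.0000
Node ud (S = 43.7): continuation = e^(−0.02)·[0.3510·0.0000 + 0.6490·3.4850] = 2.2170; exercise value = 1.3000 ≤ continuation, so V_ud = 2.2170
Node dd (S = 36.1): continuation = e^(−0.02)·[0.3510·3.4850 + 0.6490·10.7050] = 8.0089; exercise value = 8.9000 > continuation, so V_dd = 8.9000 (exercise)
Node u (S = 46): continuation = e^(−0.02)·[0.3510·0.0000 + 0.6490·2.2170] = 1.4103; exercise value = 0.0000 ≤ continuation, so V_u = 1.4103
Node d (S = 38): continuation = e^(−0.02)·[0.3510·2.2170 + 0.6490·8.9000] = 6.4244; exercise value = 7.0000 > continuation, so V_d = 7.0000 (exercise)
Node 0 (S = 40): continuation = e^(−0.02)·[0.3510·1.4103 + 0.6490·7.0000] = 4.9382; exercise value = 5.0000 > continuation, so V_0 = 5.0000 (exercise)

£5.00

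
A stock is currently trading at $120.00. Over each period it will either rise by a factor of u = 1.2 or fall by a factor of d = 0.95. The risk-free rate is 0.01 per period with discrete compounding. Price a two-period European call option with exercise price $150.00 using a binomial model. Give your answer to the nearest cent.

Risk-neutral probability p = (1 + 0.01 − 0.95)/(1.2 − 0.95) = 0.0600/0.2500 = 0.2400
Terminal stock prices: S_uu = 172.8, S_ud = 136.8, S_dd = 108.3
Terminal payoffs (S − K): max(22.8, 0) = 22.8, max(-13.2, 0) = 0, max(-41.7, 0) = 0
Node u (S = 144): V_u = 1/1.01·[0.2400·22.8000 + 0.7600·0.0000] = 5.4178
Node d (S = 114): V_d = 1/1.01·[0.2400·0.0000 + 0.7600·0.0000] = 0.0000
Node 0 (S = 120): V_0 = 1/1.01·[0.2400·5.4178 + 0.7600·0.0000] = 1.2874

$1.29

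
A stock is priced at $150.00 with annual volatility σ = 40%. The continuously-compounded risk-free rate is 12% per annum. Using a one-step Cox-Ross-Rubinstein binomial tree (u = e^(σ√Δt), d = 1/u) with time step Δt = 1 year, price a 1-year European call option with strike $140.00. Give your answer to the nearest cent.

$41.35

CRR parameters: u = e^(σ√Δt) = e^(0.4·√1) = 1.4918, d = 1/u = 0.6703
Per-period rate: rΔt = 0.12·1 = 0.12, so R = e^0.12 = 1.1275
Risk-neutral probability p = (e^0.12 − 0.6703)/(1.4918 − 0.6703) = 0.4572/0.8215 = 0.5565
Terminal stock prices: S_u = 223.8, S_d = 100.5
Terminal payoffs (S − K): max(83.77, 0) = 83.77, max(-39.45, 0) = 0
Node 0 (S = 150): V_0 = e^(−0.12)·[0.5565·83.7737 + 0.4435·0.0000] = 41.3491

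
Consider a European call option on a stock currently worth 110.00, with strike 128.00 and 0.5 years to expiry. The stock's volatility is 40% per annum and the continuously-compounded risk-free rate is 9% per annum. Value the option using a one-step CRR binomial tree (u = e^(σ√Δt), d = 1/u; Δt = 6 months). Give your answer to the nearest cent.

CRR parameters: u = e^(σ√Δt) = e^(0.4·√0.5) = 1.3269, d = 1/u = 0.7536
Per-period rate: rΔt = 0.09·0.5 = 0.045, so R = e^0.045 = 1.0460
Risk-neutral probability p = (e^0.045 − 0.7536)/(1.3269 − 0.7536) = 0.2924/0.5733 = 0.5100
Terminal stock prices: S_u = 146, S_d = 82.9
Terminal payoffs (S − K): max(17.96, 0) = 17.96, max(-45.1, 0) = 0
Node 0 (S = 110): V_0 = e^(−0.045)·[0.5100·17.9586 + 0.4900·0.0000] = 8.7567

8.76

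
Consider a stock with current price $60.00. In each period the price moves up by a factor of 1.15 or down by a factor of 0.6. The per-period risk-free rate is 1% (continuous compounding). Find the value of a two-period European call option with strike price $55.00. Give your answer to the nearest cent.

Risk-neutral probability p = (e^0.01 − 0.6)/(1.15 − 0.6) = 0.4101/0.5500 = 0.7455
Terminal stock prices: S_uu = 79.35, S_ud = 41.4, S_dd = 21.6
Terminal payoffs (S − K): max(24.35, 0) = 24.35, max(-13.6, 0) = 0, max(-33.4, 0) = 0
Node u (S = 69): V_u = e^(−0.01)·[0.7455·24.3500 + 0.2545·0.0000] = 17.9734
Node d (S = 36): V_d = e^(−0.01)·[0.7455·0.0000 + 0.2545·0.0000] = 0.0000
Node 0 (S = 60): V_0 = e^(−0.01)·[0.7455·17.9734 + 0.2545·0.0000] = 13.2667

$13.27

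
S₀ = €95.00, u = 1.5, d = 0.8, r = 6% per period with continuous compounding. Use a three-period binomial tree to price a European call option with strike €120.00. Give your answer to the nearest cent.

€19.96

Risk-neutral probability p = (e^0.06 − 0.8)/(1.5 − 0.8) = 0.2618/0.7000 = 0.3741
Terminal stock prices: S_uuu = 320.6, S_uud = 171, S_udd = 91.2, S_ddd = 48.64
Terminal payoffs (S − K): max(200.6, 0) = 200.6, max(51, 0) = 51, max(-28.8, 0) = 0, max(-71.36, 0) = 0
Node uu (S = 213.8): V_uu = e^(−0.06)·[0.3741·200.6250 + 0.6259·51.0000] = 100.7383
Node ud (S = 114): V_ud = e^(−0.06)·[0.3741·51.0000 + 0.6259·0.0000] = 17.9657
Node dd (S = 60.8): V_dd = e^(−0.06)·[0.3741·0.0000 + 0.6259·0.0000] = 0.0000
Node u (S = 142.5): V_u = e^(−0.06)·[0.3741·100.7383 + 0.6259·17.9657] = 46.0777
Node d (S = 76): V_d = e^(−0.06)·[0.3741·17.9657 + 0.6259·0.0000] = 6.3288
Node 0 (S = 95): V_0 = e^(−0.06)·[0.3741·46.0777 + 0.6259·6.3288] = 19.9625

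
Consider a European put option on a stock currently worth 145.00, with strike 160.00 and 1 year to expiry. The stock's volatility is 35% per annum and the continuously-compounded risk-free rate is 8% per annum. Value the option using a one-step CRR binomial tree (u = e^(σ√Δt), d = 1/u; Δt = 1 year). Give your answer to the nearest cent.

25.09

CRR parameters: u = e^(σ√Δt) = e^(0.35·√1) = 1.4191, d = 1/u = 0.7047
Per-period rate: rΔt = 0.08·1 = 0.08, so R = e^0.08 = 1.0833
Risk-neutral probability p = (e^0.08 − 0.7047)/(1.4191 − 0.7047) = 0.3786/0.7144 = 0.5300
Terminal stock prices: S_u = 205.8, S_d = 102.2
Terminal payoffs (K − S): max(-45.76, 0) = 0, max(57.82, 0) = 57.82
Node 0 (S = 145): V_0 = e^(−0.08)·[0.5300·0.0000 + 0.4700·57.8202] = 25.0878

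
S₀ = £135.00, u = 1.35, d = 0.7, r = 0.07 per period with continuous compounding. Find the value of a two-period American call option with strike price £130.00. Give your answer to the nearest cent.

£33.13

Risk-neutral probability p = (e^0.07 − 0.7)/(1.35 − 0.7) = 0.3725/0.6500 = 0.5731
Terminal stock prices: S_uu = 246, S_ud = 127.6, S_dd = 66.15
Terminal payoffs (S − K): max(116, 0) = 116, max(-2.425, 0) = 0, max(-63.85, 0) = 0
Node u (S = 182.2): continuation = e^(−0.07)·[0.5731·116.0375 + 0.4269·0.0000] = 62.0041; exercise value = 52.2500 ≤ continuation, so V_u = 62.0041
Node d (S = 94.5): continuation = e^(−0.07)·[0.5731·0.0000 + 0.4269·0.0000] = 0.0000; exercise value = 0.0000 ≤ continuation, so V_d = 0.0000
Node 0 (S = 135): continuation = e^(−0.07)·[0.5731·62.0041 + 0.4269·0.0000] = 33.1316; exercise value = 5.0000 ≤ continuation, so V_0 = 33.1316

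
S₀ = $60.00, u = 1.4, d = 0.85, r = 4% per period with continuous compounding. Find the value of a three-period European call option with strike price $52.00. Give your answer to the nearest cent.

$17.62

Risk-neutral probability p = (e^0.04 − 0.85)/(1.4 − 0.85) = 0.1908/0.5500 = 0.3469
Terminal stock prices: S_uuu = 164.6, S_uud = 99.96, S_udd = 60.69, S_ddd = 36.85
Terminal payoffs (S − K): max(112.6, 0) = 112.6, max(47.96, 0) = 47.96, max(8.69, 0) = 8.69, max(-15.15, 0) = 0
Node uu (S = 117.6): V_uu = e^(−0.04)·[0.3469·112.6400 + 0.6531·47.9600] = 67.6389
Node ud (S = 71.4): V_ud = e^(−0.04)·[0.3469·47.9600 + 0.6531·8.6900] = 21.4389
Node dd (S = 43.35): V_dd = e^(−0.04)·[0.3469·8.6900 + 0.6531·0.0000] = 2.8966
Node u (S = 84): V_u = e^(−0.04)·[0.3469·67.6389 + 0.6531·21.4389] = 35.9979
Node d (S = 51): V_d = e^(−0.04)·[0.3469·21.4389 + 0.6531·2.8966] = 8.9637
Node 0 (S = 60): V_0 = e^(−0.04)·[0.3469·35.9979 + 0.6531·8.9637] = 17.6234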